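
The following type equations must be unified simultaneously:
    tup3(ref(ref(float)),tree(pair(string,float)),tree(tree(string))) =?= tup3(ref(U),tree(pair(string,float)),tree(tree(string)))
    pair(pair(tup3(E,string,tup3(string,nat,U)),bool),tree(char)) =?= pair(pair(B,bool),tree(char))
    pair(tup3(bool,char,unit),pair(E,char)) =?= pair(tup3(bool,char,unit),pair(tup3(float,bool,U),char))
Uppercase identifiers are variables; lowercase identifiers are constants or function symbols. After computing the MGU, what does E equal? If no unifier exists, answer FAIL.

tup3(float,bool,ref(float))

Decompose tup3/3: ref(ref(float)) =?= ref(U),  tree(pair(string,float)) =?= tree(pair(string,float)),  tree(tree(string)) =?= tree(tree(string)).
Decompose ref/1: ref(float) =?= U.
Bind U := ref(float); substituting into the 2 remaining equations that mention U gives: pair(pair(tup3(E,string,tup3(string,nat,ref(float))),bool),tree(char)) =?= pair(pair(B,bool),tree(char)),  pair(tup3(bool,char,unit),pair(E,char)) =?= pair(tup3(bool,char,unit),pair(tup3(float,bool,ref(float)),char)).
Delete trivial equation tree(pair(string,float)) =?= tree(pair(string,float)).
Delete trivial equation tree(tree(string)) =?= tree(tree(string)).
Decompose pair/2: pair(tup3(E,string,tup3(string,nat,ref(float))),bool) =?= pair(B,bool),  tree(char) =?= tree(char).
Decompose pair/2: tup3(E,string,tup3(string,nat,ref(float))) =?= B,  bool =?= bool.
Bind B := tup3(E,string,tup3(string,nat,ref(float))); no other remaining equation mentions B.
Delete trivial equation bool =?= bool.
Delete trivial equation tree(char) =?= tree(char).
Decompose pair/2: tup3(bool,char,unit) =?= tup3(bool,char,unit),  pair(E,char) =?= pair(tup3(float,bool,ref(float)),char).
Delete trivial equation tup3(bool,char,unit) =?= tup3(bool,char,unit).
Decompose pair/2: E =?= tup3(float,bool,ref(float)),  char =?= char.
Bind E := tup3(float,bool,ref(float)); no other remaining equation mentions E. Substituting into the earlier binding gives B := tup3(tup3(float,bool,ref(float)),string,tup3(string,nat,ref(float))).
Delete trivial equation char =?= char.
MGU = { U -> ref(float), B -> tup3(tup3(float,bool,ref(float)),string,tup3(string,nat,ref(float))), E -> tup3(float,bool,ref(float)) }, so E -> tup3(float,bool,ref(float)).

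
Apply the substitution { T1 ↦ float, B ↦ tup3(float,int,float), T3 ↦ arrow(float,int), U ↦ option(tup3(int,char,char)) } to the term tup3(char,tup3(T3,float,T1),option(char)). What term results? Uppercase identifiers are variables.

Replace each occurrence of T1 with float.
Replace each occurrence of T3 with arrow(float,int).
Result: tup3(char,tup3(arrow(float,int),float,float),option(char)).

tup3(char,tup3(arrow(float,int),float,float),option(char))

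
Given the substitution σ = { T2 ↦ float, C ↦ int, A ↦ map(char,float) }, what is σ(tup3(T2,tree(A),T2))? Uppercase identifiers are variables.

tup3(float,tree(map(char,float)),float)

Replace each occurrence of T2 with float.
Replace each occurrence of A with map(char,float).
Result: tup3(float,tree(map(char,float)),float).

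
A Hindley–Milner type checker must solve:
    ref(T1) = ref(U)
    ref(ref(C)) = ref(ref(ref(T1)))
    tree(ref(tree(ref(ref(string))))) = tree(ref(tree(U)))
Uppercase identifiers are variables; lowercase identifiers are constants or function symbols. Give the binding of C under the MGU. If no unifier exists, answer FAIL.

Decompose ref/1: T1 = U.
Bind T1 := U; substituting into the one remaining equation that mentions T1 gives: ref(ref(C)) = ref(ref(ref(U))).
Decompose ref/1: ref(C) = ref(ref(U)).
Decompose ref/1: C = ref(U).
Bind C := ref(U); no other remaining equation mentions C.
Decompose tree/1: ref(tree(ref(ref(string)))) = ref(tree(U)).
Decompose ref/1: tree(ref(ref(string))) = tree(U).
Decompose tree/1: ref(ref(string)) = U.
Bind U := ref(ref(string)). Substituting into the earlier bindings gives T1 := ref(ref(string)), C := ref(ref(ref(string))).
MGU = { T1 ↦ ref(ref(string)), C ↦ ref(ref(ref(string))), U ↦ ref(ref(string)) }, so C ↦ ref(ref(ref(string))).

ref(ref(ref(string)))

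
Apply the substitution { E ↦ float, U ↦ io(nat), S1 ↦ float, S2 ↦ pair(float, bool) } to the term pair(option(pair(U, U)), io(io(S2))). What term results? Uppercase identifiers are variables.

Replace each occurrence of U with io(nat).
Replace each occurrence of S2 with pair(float, bool).
Result: pair(option(pair(io(nat), io(nat))), io(io(pair(float, bool)))).

pair(option(pair(io(nat), io(nat))), io(io(pair(float, bool))))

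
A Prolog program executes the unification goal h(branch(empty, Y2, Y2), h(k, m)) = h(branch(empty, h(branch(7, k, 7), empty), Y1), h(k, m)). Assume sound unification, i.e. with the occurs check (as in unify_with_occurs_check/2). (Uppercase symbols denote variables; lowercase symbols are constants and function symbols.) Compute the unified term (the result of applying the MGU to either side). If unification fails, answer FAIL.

Decompose h/2: branch(empty, Y2, Y2) = branch(empty, h(branch(7, k, 7), empty), Y1),  h(k, m) = h(k, m).
Decompose branch/3: empty = empty,  Y2 = h(branch(7, k, 7), empty),  Y2 = Y1.
Delete trivial equation empty = empty.
Bind Y2 := h(branch(7, k, 7), empty); substituting into the one remaining equation that mentions Y2 gives: h(branch(7, k, 7), empty) = Y1.
Bind Y1 := h(branch(7, k, 7), empty); no other remaining equation mentions Y1.
Delete trivial equation h(k, m) = h(k, m).
Applying the MGU to either side gives h(branch(empty, h(branch(7, k, 7), empty), h(branch(7, k, 7), empty)), h(k, m)).

h(branch(empty, h(branch(7, k, 7), empty), h(branch(7, k, 7), empty)), h(k, m))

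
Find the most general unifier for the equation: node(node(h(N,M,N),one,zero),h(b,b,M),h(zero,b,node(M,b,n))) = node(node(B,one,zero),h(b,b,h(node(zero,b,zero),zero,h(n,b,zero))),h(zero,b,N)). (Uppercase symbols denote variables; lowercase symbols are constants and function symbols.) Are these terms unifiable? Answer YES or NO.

Decompose node/3: node(h(N,M,N),one,zero) = node(B,one,zero),  h(b,b,M) = h(b,b,h(node(zero,b,zero),zero,h(n,b,zero))),  h(zero,b,node(M,b,n)) = h(zero,b,N).
Decompose node/3: h(N,M,N) = B,  one = one,  zero = zero.
Bind B := h(N,M,N); no other remaining equation mentions B.
Delete trivial equation one = one.
Delete trivial equation zero = zero.
Decompose h/3: b = b,  b = b,  M = h(node(zero,b,zero),zero,h(n,b,zero)).
Delete trivial equation b = b.
Delete trivial equation b = b.
Bind M := h(node(zero,b,zero),zero,h(n,b,zero)); substituting into the remaining equation gives: h(zero,b,node(h(node(zero,b,zero),zero,h(n,b,zero)),b,n)) = h(zero,b,N). Substituting into the earlier binding gives B := h(N,h(node(zero,b,zero),zero,h(n,b,zero)),N).
Decompose h/3: zero = zero,  b = b,  node(h(node(zero,b,zero),zero,h(n,b,zero)),b,n) = N.
Delete trivial equation zero = zero.
Delete trivial equation b = b.
Bind N := node(h(node(zero,b,zero),zero,h(n,b,zero)),b,n). Substituting into the earlier binding gives B := h(node(h(node(zero,b,zero),zero,h(n,b,zero)),b,n),h(node(zero,b,zero),zero,h(n,b,zero)),node(h(node(zero,b,zero),zero,h(n,b,zero)),b,n)).
No equations remain and no clash or occurs-check failure arose, so a unifier exists.

YES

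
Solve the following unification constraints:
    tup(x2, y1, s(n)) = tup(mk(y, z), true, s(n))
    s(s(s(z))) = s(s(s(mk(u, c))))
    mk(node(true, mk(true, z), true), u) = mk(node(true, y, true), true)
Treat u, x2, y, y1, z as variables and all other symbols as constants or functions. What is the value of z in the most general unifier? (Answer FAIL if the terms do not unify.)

Decompose tup/3: x2 = mk(y, z),  y1 = true,  s(n) = s(n).
Bind x2 := mk(y, z); no other remaining equation mentions x2.
Bind y1 := true; no other remaining equation mentions y1.
Delete trivial equation s(n) = s(n).
Decompose s/1: s(s(z)) = s(s(mk(u, c))).
Decompose s/1: s(z) = s(mk(u, c)).
Decompose s/1: z = mk(u, c).
Bind z := mk(u, c); substituting into the remaining equation gives: mk(node(true, mk(true, mk(u, c)), true), u) = mk(node(true, y, true), true). Substituting into the earlier binding gives x2 := mk(y, mk(u, c)).
Decompose mk/2: node(true, mk(true, mk(u, c)), true) = node(true, y, true),  u = true.
Decompose node/3: true = true,  mk(true, mk(u, c)) = y,  true = true.
Delete trivial equation true = true.
Bind y := mk(true, mk(u, c)); no other remaining equation mentions y. Substituting into the earlier binding gives x2 := mk(mk(true, mk(u, c)), mk(u, c)).
Delete trivial equation true = true.
Bind u := true. Substituting into the earlier bindings gives x2 := mk(mk(true, mk(true, c)), mk(true, c)), z := mk(true, c), y := mk(true, mk(true, c)).
MGU = { x2 := mk(mk(true, mk(true, c)), mk(true, c)), y1 := true, z := mk(true, c), y := mk(true, mk(true, c)), u := true }, so z := mk(true, c).

mk(true, c)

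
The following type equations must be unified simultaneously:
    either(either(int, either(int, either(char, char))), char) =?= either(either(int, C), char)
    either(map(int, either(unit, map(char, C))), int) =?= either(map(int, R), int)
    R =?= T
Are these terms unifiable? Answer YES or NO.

Decompose either/2: either(int, either(int, either(char, char))) =?= either(int, C),  char =?= char.
Decompose either/2: int =?= int,  either(int, either(char, char)) =?= C.
Delete trivial equation int =?= int.
Bind C := either(int, either(char, char)); substituting into the one remaining equation that mentions C gives: either(map(int, either(unit, map(char, either(int, either(char, char))))), int) =?= either(map(int, R), int).
Delete trivial equation char =?= char.
Decompose either/2: map(int, either(unit, map(char, either(int, either(char, char))))) =?= map(int, R),  int =?= int.
Decompose map/2: int =?= int,  either(unit, map(char, either(int, either(char, char)))) =?= R.
Delete trivial equation int =?= int.
Bind R := either(unit, map(char, either(int, either(char, char)))); substituting into the one remaining equation that mentions R gives: either(unit, map(char, either(int, either(char, char)))) =?= T.
Delete trivial equation int =?= int.
Bind T := either(unit, map(char, either(int, either(char, char)))).
No equations remain and no clash or occurs-check failure arose, so a unifier exists.

YES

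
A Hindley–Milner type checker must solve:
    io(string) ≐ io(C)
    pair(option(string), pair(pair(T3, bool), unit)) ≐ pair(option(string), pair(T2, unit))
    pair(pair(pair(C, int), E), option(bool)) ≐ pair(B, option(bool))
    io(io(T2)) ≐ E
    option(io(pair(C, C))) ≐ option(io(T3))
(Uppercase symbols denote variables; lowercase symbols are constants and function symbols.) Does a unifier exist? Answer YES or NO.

Decompose io/1: string ≐ C.
Bind C := string; substituting into the 2 remaining equations that mention C gives: pair(pair(pair(string, int), E), option(bool)) ≐ pair(B, option(bool)),  option(io(pair(string, string))) ≐ option(io(T3)).
Decompose pair/2: option(string) ≐ option(string),  pair(pair(T3, bool), unit) ≐ pair(T2, unit).
Delete trivial equation option(string) ≐ option(string).
Decompose pair/2: pair(T3, bool) ≐ T2,  unit ≐ unit.
Bind T2 := pair(T3, bool); substituting into the one remaining equation that mentions T2 gives: io(io(pair(T3, bool))) ≐ E.
Delete trivial equation unit ≐ unit.
Decompose pair/2: pair(pair(string, int), E) ≐ B,  option(bool) ≐ option(bool).
Bind B := pair(pair(string, int), E); no other remaining equation mentions B.
Delete trivial equation option(bool) ≐ option(bool).
Bind E := io(io(pair(T3, bool))); no other remaining equation mentions E. Substituting into the earlier binding gives B := pair(pair(string, int), io(io(pair(T3, bool)))).
Decompose option/1: io(pair(string, string)) ≐ io(T3).
Decompose io/1: pair(string, string) ≐ T3.
Bind T3 := pair(string, string). Substituting into the earlier bindings gives T2 := pair(pair(string, string), bool), B := pair(pair(string, int), io(io(pair(pair(string, string), bool)))), E := io(io(pair(pair(string, string), bool))).
No equations remain and no clash or occurs-check failure arose, so a unifier exists.

YES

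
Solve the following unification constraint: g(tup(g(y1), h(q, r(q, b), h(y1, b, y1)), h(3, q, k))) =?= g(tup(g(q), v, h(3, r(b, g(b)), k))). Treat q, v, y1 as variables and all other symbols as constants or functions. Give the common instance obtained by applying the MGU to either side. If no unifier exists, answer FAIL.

Decompose g/1: tup(g(y1), h(q, r(q, b), h(y1, b, y1)), h(3, q, k)) =?= tup(g(q), v, h(3, r(b, g(b)), k)).
Decompose tup/3: g(y1) =?= g(q),  h(q, r(q, b), h(y1, b, y1)) =?= v,  h(3, q, k) =?= h(3, r(b, g(b)), k).
Decompose g/1: y1 =?= q.
Bind y1 := q; substituting into the one remaining equation that mentions y1 gives: h(q, r(q, b), h(q, b, q)) =?= v.
Bind v := h(q, r(q, b), h(q, b, q)); no other remaining equation mentions v.
Decompose h/3: 3 =?= 3,  q =?= r(b, g(b)),  k =?= k.
Delete trivial equation 3 =?= 3.
Bind q := r(b, g(b)); no other remaining equation mentions q. Substituting into the earlier bindings gives y1 := r(b, g(b)), v := h(r(b, g(b)), r(r(b, g(b)), b), h(r(b, g(b)), b, r(b, g(b)))).
Delete trivial equation k =?= k.
Applying the MGU to either side gives g(tup(g(r(b, g(b))), h(r(b, g(b)), r(r(b, g(b)), b), h(r(b, g(b)), b, r(b, g(b)))), h(3, r(b, g(b)), k))).

g(tup(g(r(b, g(b))), h(r(b, g(b)), r(r(b, g(b)), b), h(r(b, g(b)), b, r(b, g(b)))), h(3, r(b, g(b)), k)))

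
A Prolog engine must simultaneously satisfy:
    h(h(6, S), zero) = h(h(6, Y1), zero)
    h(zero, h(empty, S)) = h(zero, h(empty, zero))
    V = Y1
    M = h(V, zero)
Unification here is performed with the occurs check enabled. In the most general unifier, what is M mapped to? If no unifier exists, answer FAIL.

Decompose h/2: h(6, S) = h(6, Y1),  zero = zero.
Decompose h/2: 6 = 6,  S = Y1.
Delete trivial equation 6 = 6.
Bind S := Y1; substituting into the one remaining equation that mentions S gives: h(zero, h(empty, Y1)) = h(zero, h(empty, zero)).
Delete trivial equation zero = zero.
Decompose h/2: zero = zero,  h(empty, Y1) = h(empty, zero).
Delete trivial equation zero = zero.
Decompose h/2: empty = empty,  Y1 = zero.
Delete trivial equation empty = empty.
Bind Y1 := zero; substituting into the one remaining equation that mentions Y1 gives: V = zero. Substituting into the earlier binding gives S := zero.
Bind V := zero; substituting into the remaining equation gives: M = h(zero, zero).
Bind M := h(zero, zero).
MGU = { S -> zero, Y1 -> zero, V -> zero, M -> h(zero, zero) }, so M -> h(zero, zero).

h(zero, zero)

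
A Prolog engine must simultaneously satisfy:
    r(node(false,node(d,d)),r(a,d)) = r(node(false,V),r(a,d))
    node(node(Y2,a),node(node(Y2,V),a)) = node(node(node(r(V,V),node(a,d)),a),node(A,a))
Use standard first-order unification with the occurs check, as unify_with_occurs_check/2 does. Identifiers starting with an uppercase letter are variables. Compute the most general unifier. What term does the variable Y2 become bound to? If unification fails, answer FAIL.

node(r(node(d,d),node(d,d)),node(a,d))

Decompose r/2: node(false,node(d,d)) = node(false,V),  r(a,d) = r(a,d).
Decompose node/2: false = false,  node(d,d) = V.
Delete trivial equation false = false.
Bind V := node(d,d); substituting into the one remaining equation that mentions V gives: node(node(Y2,a),node(node(Y2,node(d,d)),a)) = node(node(node(r(node(d,d),node(d,d)),node(a,d)),a),node(A,a)).
Delete trivial equation r(a,d) = r(a,d).
Decompose node/2: node(Y2,a) = node(node(r(node(d,d),node(d,d)),node(a,d)),a),  node(node(Y2,node(d,d)),a) = node(A,a).
Decompose node/2: Y2 = node(r(node(d,d),node(d,d)),node(a,d)),  a = a.
Bind Y2 := node(r(node(d,d),node(d,d)),node(a,d)); substituting into the one remaining equation that mentions Y2 gives: node(node(node(r(node(d,d),node(d,d)),node(a,d)),node(d,d)),a) = node(A,a).
Delete trivial equation a = a.
Decompose node/2: node(node(r(node(d,d),node(d,d)),node(a,d)),node(d,d)) = A,  a = a.
Bind A := node(node(r(node(d,d),node(d,d)),node(a,d)),node(d,d)); no other remaining equation mentions A.
Delete trivial equation a = a.
MGU = { V -> node(d,d), Y2 -> node(r(node(d,d),node(d,d)),node(a,d)), A -> node(node(r(node(d,d),node(d,d)),node(a,d)),node(d,d)) }, so Y2 -> node(r(node(d,d),node(d,d)),node(a,d)).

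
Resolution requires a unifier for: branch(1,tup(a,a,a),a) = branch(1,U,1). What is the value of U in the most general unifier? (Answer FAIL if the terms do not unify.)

FAIL

Decompose branch/3: 1 = 1,  tup(a,a,a) = U,  a = 1.
Delete trivial equation 1 = 1.
Bind U := tup(a,a,a); no other remaining equation mentions U.
Clash: constants a and 1 differ; no unifier exists.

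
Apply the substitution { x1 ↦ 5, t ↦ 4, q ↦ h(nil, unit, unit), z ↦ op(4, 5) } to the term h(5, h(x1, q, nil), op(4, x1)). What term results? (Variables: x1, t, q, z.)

Replace each occurrence of x1 with 5.
Replace each occurrence of q with h(nil, unit, unit).
Result: h(5, h(5, h(nil, unit, unit), nil), op(4, 5)).

h(5, h(5, h(nil, unit, unit), nil), op(4, 5))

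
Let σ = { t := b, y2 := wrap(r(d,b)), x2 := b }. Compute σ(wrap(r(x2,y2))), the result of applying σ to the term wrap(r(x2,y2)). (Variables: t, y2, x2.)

Replace each occurrence of y2 with wrap(r(d,b)).
Replace each occurrence of x2 with b.
Result: wrap(r(b,wrap(r(d,b)))).

wrap(r(b,wrap(r(d,b))))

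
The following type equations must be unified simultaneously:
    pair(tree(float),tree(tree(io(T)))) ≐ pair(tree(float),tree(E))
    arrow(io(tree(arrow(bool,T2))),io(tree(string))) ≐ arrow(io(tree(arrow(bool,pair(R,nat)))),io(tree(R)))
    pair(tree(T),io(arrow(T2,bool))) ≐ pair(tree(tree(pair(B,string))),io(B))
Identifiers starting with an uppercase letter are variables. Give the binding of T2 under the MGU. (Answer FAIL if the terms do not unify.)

Decompose pair/2: tree(float) ≐ tree(float),  tree(tree(io(T))) ≐ tree(E).
Delete trivial equation tree(float) ≐ tree(float).
Decompose tree/1: tree(io(T)) ≐ E.
Bind E := tree(io(T)); no other remaining equation mentions E.
Decompose arrow/2: io(tree(arrow(bool,T2))) ≐ io(tree(arrow(bool,pair(R,nat)))),  io(tree(string)) ≐ io(tree(R)).
Decompose io/1: tree(arrow(bool,T2)) ≐ tree(arrow(bool,pair(R,nat))).
Decompose tree/1: arrow(bool,T2) ≐ arrow(bool,pair(R,nat)).
Decompose arrow/2: bool ≐ bool,  T2 ≐ pair(R,nat).
Delete trivial equation bool ≐ bool.
Bind T2 := pair(R,nat); substituting into the one remaining equation that mentions T2 gives: pair(tree(T),io(arrow(pair(R,nat),bool))) ≐ pair(tree(tree(pair(B,string))),io(B)).
Decompose io/1: tree(string) ≐ tree(R).
Decompose tree/1: string ≐ R.
Bind R := string; substituting into the remaining equation gives: pair(tree(T),io(arrow(pair(string,nat),bool))) ≐ pair(tree(tree(pair(B,string))),io(B)). Substituting into the earlier binding gives T2 := pair(string,nat).
Decompose pair/2: tree(T) ≐ tree(tree(pair(B,string))),  io(arrow(pair(string,nat),bool)) ≐ io(B).
Decompose tree/1: T ≐ tree(pair(B,string)).
Bind T := tree(pair(B,string)); no other remaining equation mentions T. Substituting into the earlier binding gives E := tree(io(tree(pair(B,string)))).
Decompose io/1: arrow(pair(string,nat),bool) ≐ B.
Bind B := arrow(pair(string,nat),bool). Substituting into the earlier bindings gives E := tree(io(tree(pair(arrow(pair(string,nat),bool),string)))), T := tree(pair(arrow(pair(string,nat),bool),string)).
MGU = { E := tree(io(tree(pair(arrow(pair(string,nat),bool),string)))), T2 := pair(string,nat), R := string, T := tree(pair(arrow(pair(string,nat),bool),string)), B := arrow(pair(string,nat),bool) }, so T2 := pair(string,nat).

pair(string,nat)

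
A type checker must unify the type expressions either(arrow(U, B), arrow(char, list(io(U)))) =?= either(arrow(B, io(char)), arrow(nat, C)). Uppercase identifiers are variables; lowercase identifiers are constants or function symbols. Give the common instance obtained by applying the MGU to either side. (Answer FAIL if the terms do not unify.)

FAIL

Decompose either/2: arrow(U, B) =?= arrow(B, io(char)),  arrow(char, list(io(U))) =?= arrow(nat, C).
Decompose arrow/2: U =?= B,  B =?= io(char).
Bind U := B; substituting into the one remaining equation that mentions U gives: arrow(char, list(io(B))) =?= arrow(nat, C).
Bind B := io(char); substituting into the remaining equation gives: arrow(char, list(io(io(char)))) =?= arrow(nat, C). Substituting into the earlier binding gives U := io(char).
Decompose arrow/2: char =?= nat,  list(io(io(char))) =?= C.
Clash: constants char and nat differ; no unifier exists.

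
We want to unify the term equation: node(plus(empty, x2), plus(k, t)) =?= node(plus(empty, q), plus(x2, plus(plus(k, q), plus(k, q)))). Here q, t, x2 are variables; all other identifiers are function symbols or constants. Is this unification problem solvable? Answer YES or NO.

YES

Decompose node/2: plus(empty, x2) =?= plus(empty, q),  plus(k, t) =?= plus(x2, plus(plus(k, q), plus(k, q))).
Decompose plus/2: empty =?= empty,  x2 =?= q.
Delete trivial equation empty =?= empty.
Bind x2 := q; substituting into the remaining equation gives: plus(k, t) =?= plus(q, plus(plus(k, q), plus(k, q))).
Decompose plus/2: k =?= q,  t =?= plus(plus(k, q), plus(k, q)).
Bind q := k; substituting into the remaining equation gives: t =?= plus(plus(k, k), plus(k, k)). Substituting into the earlier binding gives x2 := k.
Bind t := plus(plus(k, k), plus(k, k)).
No equations remain and no clash or occurs-check failure arose, so a unifier exists.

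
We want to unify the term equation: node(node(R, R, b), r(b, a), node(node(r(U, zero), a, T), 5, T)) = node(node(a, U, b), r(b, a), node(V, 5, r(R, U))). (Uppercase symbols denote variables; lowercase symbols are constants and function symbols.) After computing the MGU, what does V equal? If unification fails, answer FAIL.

Decompose node/3: node(R, R, b) = node(a, U, b),  r(b, a) = r(b, a),  node(node(r(U, zero), a, T), 5, T) = node(V, 5, r(R, U)).
Decompose node/3: R = a,  R = U,  b = b.
Bind R := a; substituting into the 2 remaining equations that mention R gives: a = U,  node(node(r(U, zero), a, T), 5, T) = node(V, 5, r(a, U)).
Bind U := a; substituting into the one remaining equation that mentions U gives: node(node(r(a, zero), a, T), 5, T) = node(V, 5, r(a, a)).
Delete trivial equation b = b.
Delete trivial equation r(b, a) = r(b, a).
Decompose node/3: node(r(a, zero), a, T) = V,  5 = 5,  T = r(a, a).
Bind V := node(r(a, zero), a, T); no other remaining equation mentions V.
Delete trivial equation 5 = 5.
Bind T := r(a, a). Substituting into the earlier binding gives V := node(r(a, zero), a, r(a, a)).
MGU = { R := a, U := a, V := node(r(a, zero), a, r(a, a)), T := r(a, a) }, so V := node(r(a, zero), a, r(a, a)).

node(r(a, zero), a, r(a, a))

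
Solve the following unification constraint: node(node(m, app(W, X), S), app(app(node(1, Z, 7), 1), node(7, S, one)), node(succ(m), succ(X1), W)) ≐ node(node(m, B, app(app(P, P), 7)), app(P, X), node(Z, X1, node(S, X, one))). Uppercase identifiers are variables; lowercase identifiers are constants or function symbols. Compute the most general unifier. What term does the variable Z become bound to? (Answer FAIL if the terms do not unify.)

FAIL

Decompose node/3: node(m, app(W, X), S) ≐ node(m, B, app(app(P, P), 7)),  app(app(node(1, Z, 7), 1), node(7, S, one)) ≐ app(P, X),  node(succ(m), succ(X1), W) ≐ node(Z, X1, node(S, X, one)).
Decompose node/3: m ≐ m,  app(W, X) ≐ B,  S ≐ app(app(P, P), 7).
Delete trivial equation m ≐ m.
Bind B := app(W, X); no other remaining equation mentions B.
Bind S := app(app(P, P), 7); substituting into the remaining equations gives: app(app(node(1, Z, 7), 1), node(7, app(app(P, P), 7), one)) ≐ app(P, X),  node(succ(m), succ(X1), W) ≐ node(Z, X1, node(app(app(P, P), 7), X, one)).
Decompose app/2: app(node(1, Z, 7), 1) ≐ P,  node(7, app(app(P, P), 7), one) ≐ X.
Bind P := app(node(1, Z, 7), 1); substituting into the remaining equations gives: node(7, app(app(app(node(1, Z, 7), 1), app(node(1, Z, 7), 1)), 7), one) ≐ X,  node(succ(m), succ(X1), W) ≐ node(Z, X1, node(app(app(app(node(1, Z, 7), 1), app(node(1, Z, 7), 1)), 7), X, one)). Substituting into the earlier binding gives S := app(app(app(node(1, Z, 7), 1), app(node(1, Z, 7), 1)), 7).
Bind X := node(7, app(app(app(node(1, Z, 7), 1), app(node(1, Z, 7), 1)), 7), one); substituting into the remaining equation gives: node(succ(m), succ(X1), W) ≐ node(Z, X1, node(app(app(app(node(1, Z, 7), 1), app(node(1, Z, 7), 1)), 7), node(7, app(app(app(node(1, Z, 7), 1), app(node(1, Z, 7), 1)), 7), one), one)). Substituting into the earlier binding gives B := app(W, node(7, app(app(app(node(1, Z, 7), 1), app(node(1, Z, 7), 1)), 7), one)).
Decompose node/3: succ(m) ≐ Z,  succ(X1) ≐ X1,  W ≐ node(app(app(app(node(1, Z, 7), 1), app(node(1, Z, 7), 1)), 7), node(7, app(app(app(node(1, Z, 7), 1), app(node(1, Z, 7), 1)), 7), one), one).
Bind Z := succ(m); substituting into the one remaining equation that mentions Z gives: W ≐ node(app(app(app(node(1, succ(m), 7), 1), app(node(1, succ(m), 7), 1)), 7), node(7, app(app(app(node(1, succ(m), 7), 1), app(node(1, succ(m), 7), 1)), 7), one), one). Substituting into the earlier bindings gives B := app(W, node(7, app(app(app(node(1, succ(m), 7), 1), app(node(1, succ(m), 7), 1)), 7), one)), S := app(app(app(node(1, succ(m), 7), 1), app(node(1, succ(m), 7), 1)), 7), P := app(node(1, succ(m), 7), 1), X := node(7, app(app(app(node(1, succ(m), 7), 1), app(node(1, succ(m), 7), 1)), 7), one).
Occurs check fails: X1 occurs in succ(X1); the equation X1 ≐ succ(X1) has no finite solution.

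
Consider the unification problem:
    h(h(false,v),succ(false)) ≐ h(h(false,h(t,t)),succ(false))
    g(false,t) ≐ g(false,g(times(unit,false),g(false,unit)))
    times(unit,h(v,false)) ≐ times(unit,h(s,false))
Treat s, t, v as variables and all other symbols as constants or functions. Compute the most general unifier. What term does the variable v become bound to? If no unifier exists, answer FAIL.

h(g(times(unit,false),g(false,unit)),g(times(unit,false),g(false,unit)))

Decompose h/2: h(false,v) ≐ h(false,h(t,t)),  succ(false) ≐ succ(false).
Decompose h/2: false ≐ false,  v ≐ h(t,t).
Delete trivial equation false ≐ false.
Bind v := h(t,t); substituting into the one remaining equation that mentions v gives: times(unit,h(h(t,t),false)) ≐ times(unit,h(s,false)).
Delete trivial equation succ(false) ≐ succ(false).
Decompose g/2: false ≐ false,  t ≐ g(times(unit,false),g(false,unit)).
Delete trivial equation false ≐ false.
Bind t := g(times(unit,false),g(false,unit)); substituting into the remaining equation gives: times(unit,h(h(g(times(unit,false),g(false,unit)),g(times(unit,false),g(false,unit))),false)) ≐ times(unit,h(s,false)). Substituting into the earlier binding gives v := h(g(times(unit,false),g(false,unit)),g(times(unit,false),g(false,unit))).
Decompose times/2: unit ≐ unit,  h(h(g(times(unit,false),g(false,unit)),g(times(unit,false),g(false,unit))),false) ≐ h(s,false).
Delete trivial equation unit ≐ unit.
Decompose h/2: h(g(times(unit,false),g(false,unit)),g(times(unit,false),g(false,unit))) ≐ s,  false ≐ false.
Bind s := h(g(times(unit,false),g(false,unit)),g(times(unit,false),g(false,unit))); no other remaining equation mentions s.
Delete trivial equation false ≐ false.
MGU = { v ↦ h(g(times(unit,false),g(false,unit)),g(times(unit,false),g(false,unit))), t ↦ g(times(unit,false),g(false,unit)), s ↦ h(g(times(unit,false),g(false,unit)),g(times(unit,false),g(false,unit))) }, so v ↦ h(g(times(unit,false),g(false,unit)),g(times(unit,false),g(false,unit))).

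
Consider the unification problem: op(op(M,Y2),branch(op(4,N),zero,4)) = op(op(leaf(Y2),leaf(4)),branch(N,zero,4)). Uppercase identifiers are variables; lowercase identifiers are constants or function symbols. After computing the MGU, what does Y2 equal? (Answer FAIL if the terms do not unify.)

FAIL

Decompose op/2: op(M,Y2) = op(leaf(Y2),leaf(4)),  branch(op(4,N),zero,4) = branch(N,zero,4).
Decompose op/2: M = leaf(Y2),  Y2 = leaf(4).
Bind M := leaf(Y2); no other remaining equation mentions M.
Bind Y2 := leaf(4); no other remaining equation mentions Y2. Substituting into the earlier binding gives M := leaf(leaf(4)).
Decompose branch/3: op(4,N) = N,  zero = zero,  4 = 4.
Occurs check fails: N occurs in op(4,N); the equation N = op(4,N) has no finite solution.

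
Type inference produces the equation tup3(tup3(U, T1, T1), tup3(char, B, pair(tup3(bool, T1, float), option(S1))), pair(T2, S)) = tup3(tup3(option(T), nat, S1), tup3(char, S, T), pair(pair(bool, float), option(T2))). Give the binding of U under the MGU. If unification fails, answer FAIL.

Decompose tup3/3: tup3(U, T1, T1) = tup3(option(T), nat, S1),  tup3(char, B, pair(tup3(bool, T1, float), option(S1))) = tup3(char, S, T),  pair(T2, S) = pair(pair(bool, float), option(T2)).
Decompose tup3/3: U = option(T),  T1 = nat,  T1 = S1.
Bind U := option(T); no other remaining equation mentions U.
Bind T1 := nat; substituting into the 2 remaining equations that mention T1 gives: nat = S1,  tup3(char, B, pair(tup3(bool, nat, float), option(S1))) = tup3(char, S, T).
Bind S1 := nat; substituting into the one remaining equation that mentions S1 gives: tup3(char, B, pair(tup3(bool, nat, float), option(nat))) = tup3(char, S, T).
Decompose tup3/3: char = char,  B = S,  pair(tup3(bool, nat, float), option(nat)) = T.
Delete trivial equation char = char.
Bind B := S; no other remaining equation mentions B.
Bind T := pair(tup3(bool, nat, float), option(nat)); no other remaining equation mentions T. Substituting into the earlier binding gives U := option(pair(tup3(bool, nat, float), option(nat))).
Decompose pair/2: T2 = pair(bool, float),  S = option(T2).
Bind T2 := pair(bool, float); substituting into the remaining equation gives: S = option(pair(bool, float)).
Bind S := option(pair(bool, float)). Substituting into the earlier binding gives B := option(pair(bool, float)).
MGU = { U := option(pair(tup3(bool, nat, float), option(nat))), T1 := nat, S1 := nat, B := option(pair(bool, float)), T := pair(tup3(bool, nat, float), option(nat)), T2 := pair(bool, float), S := option(pair(bool, float)) }, so U := option(pair(tup3(bool, nat, float), option(nat))).

option(pair(tup3(bool, nat, float), option(nat)))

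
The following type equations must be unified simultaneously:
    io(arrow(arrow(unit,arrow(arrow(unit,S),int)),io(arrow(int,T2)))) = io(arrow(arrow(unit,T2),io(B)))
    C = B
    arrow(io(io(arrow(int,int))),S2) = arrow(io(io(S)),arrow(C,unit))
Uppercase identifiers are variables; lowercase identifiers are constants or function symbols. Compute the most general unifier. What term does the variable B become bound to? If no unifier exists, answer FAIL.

arrow(int,arrow(arrow(unit,arrow(int,int)),int))

Decompose io/1: arrow(arrow(unit,arrow(arrow(unit,S),int)),io(arrow(int,T2))) = arrow(arrow(unit,T2),io(B)).
Decompose arrow/2: arrow(unit,arrow(arrow(unit,S),int)) = arrow(unit,T2),  io(arrow(int,T2)) = io(B).
Decompose arrow/2: unit = unit,  arrow(arrow(unit,S),int) = T2.
Delete trivial equation unit = unit.
Bind T2 := arrow(arrow(unit,S),int); substituting into the one remaining equation that mentions T2 gives: io(arrow(int,arrow(arrow(unit,S),int))) = io(B).
Decompose io/1: arrow(int,arrow(arrow(unit,S),int)) = B.
Bind B := arrow(int,arrow(arrow(unit,S),int)); substituting into the one remaining equation that mentions B gives: C = arrow(int,arrow(arrow(unit,S),int)).
Bind C := arrow(int,arrow(arrow(unit,S),int)); substituting into the remaining equation gives: arrow(io(io(arrow(int,int))),S2) = arrow(io(io(S)),arrow(arrow(int,arrow(arrow(unit,S),int)),unit)).
Decompose arrow/2: io(io(arrow(int,int))) = io(io(S)),  S2 = arrow(arrow(int,arrow(arrow(unit,S),int)),unit).
Decompose io/1: io(arrow(int,int)) = io(S).
Decompose io/1: arrow(int,int) = S.
Bind S := arrow(int,int); substituting into the remaining equation gives: S2 = arrow(arrow(int,arrow(arrow(unit,arrow(int,int)),int)),unit). Substituting into the earlier bindings gives T2 := arrow(arrow(unit,arrow(int,int)),int), B := arrow(int,arrow(arrow(unit,arrow(int,int)),int)), C := arrow(int,arrow(arrow(unit,arrow(int,int)),int)).
Bind S2 := arrow(arrow(int,arrow(arrow(unit,arrow(int,int)),int)),unit).
MGU = { T2 ↦ arrow(arrow(unit,arrow(int,int)),int), B ↦ arrow(int,arrow(arrow(unit,arrow(int,int)),int)), C ↦ arrow(int,arrow(arrow(unit,arrow(int,int)),int)), S ↦ arrow(int,int), S2 ↦ arrow(arrow(int,arrow(arrow(unit,arrow(int,int)),int)),unit) }, so B ↦ arrow(int,arrow(arrow(unit,arrow(int,int)),int)).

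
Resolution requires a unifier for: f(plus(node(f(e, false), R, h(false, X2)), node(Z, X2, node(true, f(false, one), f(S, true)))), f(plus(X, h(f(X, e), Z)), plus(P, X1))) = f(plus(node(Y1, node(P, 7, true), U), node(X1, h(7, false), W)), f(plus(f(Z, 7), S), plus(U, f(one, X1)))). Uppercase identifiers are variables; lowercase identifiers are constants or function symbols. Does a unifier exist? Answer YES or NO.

NO

Decompose f/2: plus(node(f(e, false), R, h(false, X2)), node(Z, X2, node(true, f(false, one), f(S, true)))) = plus(node(Y1, node(P, 7, true), U), node(X1, h(7, false), W)),  f(plus(X, h(f(X, e), Z)), plus(P, X1)) = f(plus(f(Z, 7), S), plus(U, f(one, X1))).
Decompose plus/2: node(f(e, false), R, h(false, X2)) = node(Y1, node(P, 7, true), U),  node(Z, X2, node(true, f(false, one), f(S, true))) = node(X1, h(7, false), W).
Decompose node/3: f(e, false) = Y1,  R = node(P, 7, true),  h(false, X2) = U.
Bind Y1 := f(e, false); no other remaining equation mentions Y1.
Bind R := node(P, 7, true); no other remaining equation mentions R.
Bind U := h(false, X2); substituting into the one remaining equation that mentions U gives: f(plus(X, h(f(X, e), Z)), plus(P, X1)) = f(plus(f(Z, 7), S), plus(h(false, X2), f(one, X1))).
Decompose node/3: Z = X1,  X2 = h(7, false),  node(true, f(false, one), f(S, true)) = W.
Bind Z := X1; substituting into the one remaining equation that mentions Z gives: f(plus(X, h(f(X, e), X1)), plus(P, X1)) = f(plus(f(X1, 7), S), plus(h(false, X2), f(one, X1))).
Bind X2 := h(7, false); substituting into the one remaining equation that mentions X2 gives: f(plus(X, h(f(X, e), X1)), plus(P, X1)) = f(plus(f(X1, 7), S), plus(h(false, h(7, false)), f(one, X1))). Substituting into the earlier binding gives U := h(false, h(7, false)).
Bind W := node(true, f(false, one), f(S, true)); no other remaining equation mentions W.
Decompose f/2: plus(X, h(f(X, e), X1)) = plus(f(X1, 7), S),  plus(P, X1) = plus(h(false, h(7, false)), f(one, X1)).
Decompose plus/2: X = f(X1, 7),  h(f(X, e), X1) = S.
Bind X := f(X1, 7); substituting into the one remaining equation that mentions X gives: h(f(f(X1, 7), e), X1) = S.
Bind S := h(f(f(X1, 7), e), X1); no other remaining equation mentions S. Substituting into the earlier binding gives W := node(true, f(false, one), f(h(f(f(X1, 7), e), X1), true)).
Decompose plus/2: P = h(false, h(7, false)),  X1 = f(one, X1).
Bind P := h(false, h(7, false)); no other remaining equation mentions P. Substituting into the earlier binding gives R := node(h(false, h(7, false)), 7, true).
Occurs check fails: X1 occurs in f(one, X1); the equation X1 = f(one, X1) has no finite solution.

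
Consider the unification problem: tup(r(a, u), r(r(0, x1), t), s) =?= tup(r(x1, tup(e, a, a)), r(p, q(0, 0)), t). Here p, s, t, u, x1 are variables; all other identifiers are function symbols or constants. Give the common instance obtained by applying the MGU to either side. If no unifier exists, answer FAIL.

tup(r(a, tup(e, a, a)), r(r(0, a), q(0, 0)), q(0, 0))

Decompose tup/3: r(a, u) =?= r(x1, tup(e, a, a)),  r(r(0, x1), t) =?= r(p, q(0, 0)),  s =?= t.
Decompose r/2: a =?= x1,  u =?= tup(e, a, a).
Bind x1 := a; substituting into the one remaining equation that mentions x1 gives: r(r(0, a), t) =?= r(p, q(0, 0)).
Bind u := tup(e, a, a); no other remaining equation mentions u.
Decompose r/2: r(0, a) =?= p,  t =?= q(0, 0).
Bind p := r(0, a); no other remaining equation mentions p.
Bind t := q(0, 0); substituting into the remaining equation gives: s =?= q(0, 0).
Bind s := q(0, 0).
Applying the MGU to either side gives tup(r(a, tup(e, a, a)), r(r(0, a), q(0, 0)), q(0, 0)).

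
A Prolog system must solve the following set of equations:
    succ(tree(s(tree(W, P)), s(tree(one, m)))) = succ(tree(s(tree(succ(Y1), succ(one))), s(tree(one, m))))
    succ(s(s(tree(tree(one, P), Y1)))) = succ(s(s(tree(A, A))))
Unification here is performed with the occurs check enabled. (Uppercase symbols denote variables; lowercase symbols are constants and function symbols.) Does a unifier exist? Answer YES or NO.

YES

Decompose succ/1: tree(s(tree(W, P)), s(tree(one, m))) = tree(s(tree(succ(Y1), succ(one))), s(tree(one, m))).
Decompose tree/2: s(tree(W, P)) = s(tree(succ(Y1), succ(one))),  s(tree(one, m)) = s(tree(one, m)).
Decompose s/1: tree(W, P) = tree(succ(Y1), succ(one)).
Decompose tree/2: W = succ(Y1),  P = succ(one).
Bind W := succ(Y1); no other remaining equation mentions W.
Bind P := succ(one); substituting into the one remaining equation that mentions P gives: succ(s(s(tree(tree(one, succ(one)), Y1)))) = succ(s(s(tree(A, A)))).
Delete trivial equation s(tree(one, m)) = s(tree(one, m)).
Decompose succ/1: s(s(tree(tree(one, succ(one)), Y1))) = s(s(tree(A, A))).
Decompose s/1: s(tree(tree(one, succ(one)), Y1)) = s(tree(A, A)).
Decompose s/1: tree(tree(one, succ(one)), Y1) = tree(A, A).
Decompose tree/2: tree(one, succ(one)) = A,  Y1 = A.
Bind A := tree(one, succ(one)); substituting into the remaining equation gives: Y1 = tree(one, succ(one)).
Bind Y1 := tree(one, succ(one)). Substituting into the earlier binding gives W := succ(tree(one, succ(one))).
No equations remain and no clash or occurs-check failure arose, so a unifier exists.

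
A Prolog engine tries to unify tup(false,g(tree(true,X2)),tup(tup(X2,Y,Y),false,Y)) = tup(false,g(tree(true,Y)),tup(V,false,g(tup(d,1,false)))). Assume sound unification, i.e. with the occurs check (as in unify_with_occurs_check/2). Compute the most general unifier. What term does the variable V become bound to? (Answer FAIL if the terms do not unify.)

Decompose tup/3: false = false,  g(tree(true,X2)) = g(tree(true,Y)),  tup(tup(X2,Y,Y),false,Y) = tup(V,false,g(tup(d,1,false))).
Delete trivial equation false = false.
Decompose g/1: tree(true,X2) = tree(true,Y).
Decompose tree/2: true = true,  X2 = Y.
Delete trivial equation true = true.
Bind X2 := Y; substituting into the remaining equation gives: tup(tup(Y,Y,Y),false,Y) = tup(V,false,g(tup(d,1,false))).
Decompose tup/3: tup(Y,Y,Y) = V,  false = false,  Y = g(tup(d,1,false)).
Bind V := tup(Y,Y,Y); no other remaining equation mentions V.
Delete trivial equation false = false.
Bind Y := g(tup(d,1,false)). Substituting into the earlier bindings gives X2 := g(tup(d,1,false)), V := tup(g(tup(d,1,false)),g(tup(d,1,false)),g(tup(d,1,false))).
MGU = { X2 -> g(tup(d,1,false)), V -> tup(g(tup(d,1,false)),g(tup(d,1,false)),g(tup(d,1,false))), Y -> g(tup(d,1,false)) }, so V -> tup(g(tup(d,1,false)),g(tup(d,1,false)),g(tup(d,1,false))).

tup(g(tup(d,1,false)),g(tup(d,1,false)),g(tup(d,1,false)))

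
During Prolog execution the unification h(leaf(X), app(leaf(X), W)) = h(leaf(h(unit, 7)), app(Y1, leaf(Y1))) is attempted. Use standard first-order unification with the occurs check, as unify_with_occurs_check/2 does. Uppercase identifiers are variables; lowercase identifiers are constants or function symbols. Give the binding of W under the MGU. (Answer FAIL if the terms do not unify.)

leaf(leaf(h(unit, 7)))

Decompose h/2: leaf(X) = leaf(h(unit, 7)),  app(leaf(X), W) = app(Y1, leaf(Y1)).
Decompose leaf/1: X = h(unit, 7).
Bind X := h(unit, 7); substituting into the remaining equation gives: app(leaf(h(unit, 7)), W) = app(Y1, leaf(Y1)).
Decompose app/2: leaf(h(unit, 7)) = Y1,  W = leaf(Y1).
Bind Y1 := leaf(h(unit, 7)); substituting into the remaining equation gives: W = leaf(leaf(h(unit, 7))).
Bind W := leaf(leaf(h(unit, 7))).
MGU = { X ↦ h(unit, 7), Y1 ↦ leaf(h(unit, 7)), W ↦ leaf(leaf(h(unit, 7))) }, so W ↦ leaf(leaf(h(unit, 7))).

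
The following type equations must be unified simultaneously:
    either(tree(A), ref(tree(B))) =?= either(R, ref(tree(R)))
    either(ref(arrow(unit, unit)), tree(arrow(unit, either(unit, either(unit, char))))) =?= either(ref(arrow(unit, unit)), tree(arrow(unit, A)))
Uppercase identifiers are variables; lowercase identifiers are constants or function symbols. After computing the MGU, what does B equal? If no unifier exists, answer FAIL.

tree(either(unit, either(unit, char)))

Decompose either/2: tree(A) =?= R,  ref(tree(B)) =?= ref(tree(R)).
Bind R := tree(A); substituting into the one remaining equation that mentions R gives: ref(tree(B)) =?= ref(tree(tree(A))).
Decompose ref/1: tree(B) =?= tree(tree(A)).
Decompose tree/1: B =?= tree(A).
Bind B := tree(A); no other remaining equation mentions B.
Decompose either/2: ref(arrow(unit, unit)) =?= ref(arrow(unit, unit)),  tree(arrow(unit, either(unit, either(unit, char)))) =?= tree(arrow(unit, A)).
Delete trivial equation ref(arrow(unit, unit)) =?= ref(arrow(unit, unit)).
Decompose tree/1: arrow(unit, either(unit, either(unit, char))) =?= arrow(unit, A).
Decompose arrow/2: unit =?= unit,  either(unit, either(unit, char)) =?= A.
Delete trivial equation unit =?= unit.
Bind A := either(unit, either(unit, char)). Substituting into the earlier bindings gives R := tree(either(unit, either(unit, char))), B := tree(either(unit, either(unit, char))).
MGU = { R := tree(either(unit, either(unit, char))), B := tree(either(unit, either(unit, char))), A := either(unit, either(unit, char)) }, so B := tree(either(unit, either(unit, char))).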